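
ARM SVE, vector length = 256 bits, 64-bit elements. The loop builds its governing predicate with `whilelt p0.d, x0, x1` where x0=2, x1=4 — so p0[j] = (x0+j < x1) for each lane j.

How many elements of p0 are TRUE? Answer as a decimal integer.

register lanes = 256/64 = 4
whilelt: lane j active iff 2+j < 4 → j < 2 → 2 active

vl = 2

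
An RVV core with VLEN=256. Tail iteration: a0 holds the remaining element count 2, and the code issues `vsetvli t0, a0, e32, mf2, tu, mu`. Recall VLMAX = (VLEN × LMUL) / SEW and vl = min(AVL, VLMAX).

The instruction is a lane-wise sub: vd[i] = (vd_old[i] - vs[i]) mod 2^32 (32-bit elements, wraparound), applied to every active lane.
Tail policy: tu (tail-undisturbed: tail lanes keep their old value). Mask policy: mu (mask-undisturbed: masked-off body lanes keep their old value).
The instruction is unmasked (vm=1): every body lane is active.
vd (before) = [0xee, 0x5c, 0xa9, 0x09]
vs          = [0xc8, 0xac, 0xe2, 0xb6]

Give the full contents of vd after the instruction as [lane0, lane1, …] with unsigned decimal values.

lanes per group: 256·1/2/32 = 4
vl = min(AVL, VLMAX) = min(2, 4) = 2
lane  0: sub(0xee,0xc8) ⇒ 0x26
lane  1: sub(0x5c,0xac) ⇒ 0xffffffb0
lane  2: tail/keep ⇒ 0xa9
lane  3: tail/keep ⇒ 0x09

vd = [38, 4294967216, 169, 9]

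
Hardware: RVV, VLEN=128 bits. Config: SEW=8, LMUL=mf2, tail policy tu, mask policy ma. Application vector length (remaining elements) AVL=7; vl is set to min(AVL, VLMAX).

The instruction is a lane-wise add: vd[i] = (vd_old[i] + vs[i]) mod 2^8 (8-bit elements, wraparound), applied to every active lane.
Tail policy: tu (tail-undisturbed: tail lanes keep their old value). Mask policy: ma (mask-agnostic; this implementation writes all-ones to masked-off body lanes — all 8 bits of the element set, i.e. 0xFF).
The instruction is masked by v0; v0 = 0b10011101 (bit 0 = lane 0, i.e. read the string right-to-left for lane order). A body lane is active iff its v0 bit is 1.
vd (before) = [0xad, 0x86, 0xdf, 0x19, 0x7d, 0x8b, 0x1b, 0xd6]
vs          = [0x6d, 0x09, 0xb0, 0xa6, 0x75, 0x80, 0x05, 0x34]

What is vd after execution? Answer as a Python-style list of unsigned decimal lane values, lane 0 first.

lanes per group: 128·1/2/8 = 8
AVL=7 ≤ VLMAX=8, so vl = 7
lane  0: add(0xad,0x6d) ⇒ 0x1a
lane  1: mask-off/ones ⇒ 0xff
lane  2: add(0xdf,0xb0) ⇒ 0x8f
lane  3: add(0x19,0xa6) ⇒ 0xbf
lane  4: add(0x7d,0x75) ⇒ 0xf2
lane  5: mask-off/ones ⇒ 0xff
lane  6: mask-off/ones ⇒ 0xff
lane  7: tail/keep ⇒ 0xd6

vd = [26, 255, 143, 191, 242, 255, 255, 214]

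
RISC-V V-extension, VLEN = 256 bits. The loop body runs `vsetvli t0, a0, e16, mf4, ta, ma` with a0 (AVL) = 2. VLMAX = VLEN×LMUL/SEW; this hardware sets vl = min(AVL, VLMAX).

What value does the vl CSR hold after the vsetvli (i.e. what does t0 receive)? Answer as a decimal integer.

lanes per group: 256·1/4/16 = 4
vl ← min(2, 4) = 2

vl = 2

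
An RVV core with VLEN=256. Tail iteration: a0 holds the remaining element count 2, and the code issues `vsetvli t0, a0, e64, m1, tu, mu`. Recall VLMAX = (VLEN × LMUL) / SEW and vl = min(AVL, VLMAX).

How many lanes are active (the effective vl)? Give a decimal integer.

vl = 2

VLMAX = (256 × 1) / 64 = 4 lanes
vl ← min(2, 4) = 2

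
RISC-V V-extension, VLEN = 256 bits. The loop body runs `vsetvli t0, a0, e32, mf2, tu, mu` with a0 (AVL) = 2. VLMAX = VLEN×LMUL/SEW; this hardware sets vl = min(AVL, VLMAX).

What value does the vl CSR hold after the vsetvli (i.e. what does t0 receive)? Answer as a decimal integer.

vl = 2

VLMAX = VLEN×LMUL/SEW = 256×1/2/32 = 4
vl ← min(2, 4) = 2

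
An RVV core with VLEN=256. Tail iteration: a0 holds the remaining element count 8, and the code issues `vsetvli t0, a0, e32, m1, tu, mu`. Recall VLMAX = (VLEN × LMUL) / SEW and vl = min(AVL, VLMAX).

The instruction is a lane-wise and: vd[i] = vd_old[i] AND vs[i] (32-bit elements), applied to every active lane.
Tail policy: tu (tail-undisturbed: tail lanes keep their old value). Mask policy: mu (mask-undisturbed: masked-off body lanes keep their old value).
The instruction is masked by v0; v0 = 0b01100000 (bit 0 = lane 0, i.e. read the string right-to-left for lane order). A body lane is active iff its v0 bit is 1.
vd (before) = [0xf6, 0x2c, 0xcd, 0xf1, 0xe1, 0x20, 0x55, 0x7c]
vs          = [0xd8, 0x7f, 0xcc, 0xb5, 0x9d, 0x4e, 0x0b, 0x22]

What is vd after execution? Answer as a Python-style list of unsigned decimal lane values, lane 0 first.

vd = [246, 44, 205, 241, 225, 0, 1, 124]

lanes per group: 256·1/32 = 8
AVL=8 ≤ VLMAX=8, so vl = 8
[0] mask-off/keep = 0xf6
[1] mask-off/keep = 0x2c
[2] mask-off/keep = 0xcd
[3] mask-off/keep = 0xf1
[4] mask-off/keep = 0xe1
[5] and(0x20,0x4e) = 0x00
[6] and(0x55,0x0b) = 0x01
[7] mask-off/keep = 0x7c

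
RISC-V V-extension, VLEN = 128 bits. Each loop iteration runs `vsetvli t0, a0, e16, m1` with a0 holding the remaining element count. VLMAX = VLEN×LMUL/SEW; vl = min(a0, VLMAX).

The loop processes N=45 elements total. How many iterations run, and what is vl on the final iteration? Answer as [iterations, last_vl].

VLMAX = VLEN×LMUL/SEW = 128×1/16 = 8
N=45: ⌈45/8⌉ = 6 iters; last vl = 45 − 5×8 = 5

[iterations, last_vl] = [6, 5]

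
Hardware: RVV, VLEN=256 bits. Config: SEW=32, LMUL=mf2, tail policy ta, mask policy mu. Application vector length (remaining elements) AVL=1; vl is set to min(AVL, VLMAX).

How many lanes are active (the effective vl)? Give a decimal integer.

lanes per group: 256·1/2/32 = 4
vl = min(AVL, VLMAX) = min(1, 4) = 1

vl = 1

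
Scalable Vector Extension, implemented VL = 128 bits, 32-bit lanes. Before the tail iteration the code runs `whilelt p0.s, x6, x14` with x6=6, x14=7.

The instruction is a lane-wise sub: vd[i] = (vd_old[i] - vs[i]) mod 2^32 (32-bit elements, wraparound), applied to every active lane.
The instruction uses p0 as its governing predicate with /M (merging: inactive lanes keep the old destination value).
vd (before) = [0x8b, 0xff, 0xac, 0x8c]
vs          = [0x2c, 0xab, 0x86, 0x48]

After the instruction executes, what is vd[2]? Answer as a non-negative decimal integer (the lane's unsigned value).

vd[2] = 172

register lanes = 128/32 = 4
p0[j] = (6+j < 7); true for j=0..0 → 1 lanes set
[0] sub(0x8b,0x2c) = 0x5f
[1] tail/keep = 0xff
[2] tail/keep = 0xac
[3] tail/keep = 0x8c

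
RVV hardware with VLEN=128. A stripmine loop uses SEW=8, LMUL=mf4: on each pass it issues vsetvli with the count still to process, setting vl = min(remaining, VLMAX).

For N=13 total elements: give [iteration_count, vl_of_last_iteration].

VLMAX = VLEN×LMUL/SEW = 128×1/4/8 = 4
13 elements at 4/iter → 4 passes, remainder 1 on the last

[iterations, last_vl] = [4, 1]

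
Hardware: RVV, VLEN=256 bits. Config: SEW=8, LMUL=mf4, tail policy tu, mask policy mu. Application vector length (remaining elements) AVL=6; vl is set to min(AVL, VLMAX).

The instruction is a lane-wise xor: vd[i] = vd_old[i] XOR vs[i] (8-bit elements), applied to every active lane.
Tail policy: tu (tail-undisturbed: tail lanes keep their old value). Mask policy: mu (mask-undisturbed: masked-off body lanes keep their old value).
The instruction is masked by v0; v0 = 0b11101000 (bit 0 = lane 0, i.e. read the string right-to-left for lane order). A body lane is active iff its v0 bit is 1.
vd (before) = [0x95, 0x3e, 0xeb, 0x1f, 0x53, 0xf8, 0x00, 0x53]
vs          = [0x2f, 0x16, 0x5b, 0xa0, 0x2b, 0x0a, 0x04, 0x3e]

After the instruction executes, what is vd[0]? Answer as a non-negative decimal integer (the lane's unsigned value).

VLMAX = VLEN×LMUL/SEW = 256×1/4/8 = 8
AVL=6 ≤ VLMAX=8, so vl = 6
lane  0: mask-off/keep ⇒ 0x95
lane  1: mask-off/keep ⇒ 0x3e
lane  2: mask-off/keep ⇒ 0xeb
lane  3: xor(0x1f,0xa0) ⇒ 0xbf
lane  4: mask-off/keep ⇒ 0x53
lane  5: xor(0xf8,0x0a) ⇒ 0xf2
lane  6: tail/keep ⇒ 0x00
lane  7: tail/keep ⇒ 0x53

vd[0] = 149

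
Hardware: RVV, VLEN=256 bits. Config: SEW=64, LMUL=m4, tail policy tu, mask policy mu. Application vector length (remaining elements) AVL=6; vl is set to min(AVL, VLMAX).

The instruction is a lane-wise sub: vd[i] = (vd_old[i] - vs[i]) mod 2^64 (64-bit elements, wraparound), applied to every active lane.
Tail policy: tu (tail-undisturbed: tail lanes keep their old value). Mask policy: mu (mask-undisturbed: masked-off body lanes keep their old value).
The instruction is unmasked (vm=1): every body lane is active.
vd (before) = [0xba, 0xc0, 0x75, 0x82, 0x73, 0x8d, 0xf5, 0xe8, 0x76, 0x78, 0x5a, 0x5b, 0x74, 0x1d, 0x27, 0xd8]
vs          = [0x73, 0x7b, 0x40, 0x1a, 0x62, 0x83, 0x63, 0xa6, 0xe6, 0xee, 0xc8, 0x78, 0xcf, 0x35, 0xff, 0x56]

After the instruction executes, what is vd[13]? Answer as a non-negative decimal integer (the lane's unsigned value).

vd[13] = 29

VLMAX = VLEN×LMUL/SEW = 256×4/64 = 16
vl ← min(6, 16) = 6
lane  0: sub(0xba,0x73) ⇒ 0x47
lane  1: sub(0xc0,0x7b) ⇒ 0x45
lane  2: sub(0x75,0x40) ⇒ 0x35
lane  3: sub(0x82,0x1a) ⇒ 0x68
lane  4: sub(0x73,0x62) ⇒ 0x11
lane  5: sub(0x8d,0x83) ⇒ 0x0a
lane  6: tail/keep ⇒ 0xf5
lane  7: tail/keep ⇒ 0xe8
lane  8: tail/keep ⇒ 0x76
lane  9: tail/keep ⇒ 0x78
lane 10: tail/keep ⇒ 0x5a
lane 11: tail/keep ⇒ 0x5b
lane 12: tail/keep ⇒ 0x74
lane 13: tail/keep ⇒ 0x1d
lane 14: tail/keep ⇒ 0x27
lane 15: tail/keep ⇒ 0xd8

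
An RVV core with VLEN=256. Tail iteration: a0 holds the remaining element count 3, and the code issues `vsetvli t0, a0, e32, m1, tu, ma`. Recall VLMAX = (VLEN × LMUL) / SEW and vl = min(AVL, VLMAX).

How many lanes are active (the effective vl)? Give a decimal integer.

vl = 3

VLMAX = (256 × 1) / 32 = 8 lanes
vl = min(AVL, VLMAX) = min(3, 8) = 3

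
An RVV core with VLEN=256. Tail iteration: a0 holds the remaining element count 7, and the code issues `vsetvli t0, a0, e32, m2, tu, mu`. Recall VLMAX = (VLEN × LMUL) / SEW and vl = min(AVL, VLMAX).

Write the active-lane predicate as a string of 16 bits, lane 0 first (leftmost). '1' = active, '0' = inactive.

predicate = 1111111000000000

VLMAX = VLEN×LMUL/SEW = 256×2/32 = 16
AVL=7 ≤ VLMAX=16, so vl = 7
bits (lane 0 leftmost): 1111111000000000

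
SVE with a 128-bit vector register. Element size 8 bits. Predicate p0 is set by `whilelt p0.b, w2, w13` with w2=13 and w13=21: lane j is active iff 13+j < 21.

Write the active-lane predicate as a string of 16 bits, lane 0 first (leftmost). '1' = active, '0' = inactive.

predicate = 1111111100000000

register lanes = 128/8 = 16
active while 13+j < 21, i.e. j ∈ [0,8) capped at 16 ⇒ 8
bits (lane 0 leftmost): 1111111100000000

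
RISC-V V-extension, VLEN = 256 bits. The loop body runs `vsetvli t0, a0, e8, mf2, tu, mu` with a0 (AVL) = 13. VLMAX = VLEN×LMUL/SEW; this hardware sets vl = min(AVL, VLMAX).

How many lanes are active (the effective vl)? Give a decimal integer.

vl = 13

VLMAX = (256 × 1/2) / 8 = 16 lanes
vl = min(AVL, VLMAX) = min(13, 16) = 13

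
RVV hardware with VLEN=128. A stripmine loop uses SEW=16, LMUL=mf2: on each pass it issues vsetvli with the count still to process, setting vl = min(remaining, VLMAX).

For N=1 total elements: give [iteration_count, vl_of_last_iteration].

[iterations, last_vl] = [1, 1]

VLMAX = (128 × 1/2) / 16 = 4 lanes
1 elements at 4/iter → 1 passes, remainder 1 on the last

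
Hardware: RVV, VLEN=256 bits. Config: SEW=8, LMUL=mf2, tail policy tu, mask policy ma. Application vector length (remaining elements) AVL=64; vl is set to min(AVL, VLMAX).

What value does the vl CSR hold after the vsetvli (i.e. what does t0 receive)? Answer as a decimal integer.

VLMAX = (256 × 1/2) / 8 = 16 lanes
vl = min(AVL, VLMAX) = min(64, 16) = 16

vl = 16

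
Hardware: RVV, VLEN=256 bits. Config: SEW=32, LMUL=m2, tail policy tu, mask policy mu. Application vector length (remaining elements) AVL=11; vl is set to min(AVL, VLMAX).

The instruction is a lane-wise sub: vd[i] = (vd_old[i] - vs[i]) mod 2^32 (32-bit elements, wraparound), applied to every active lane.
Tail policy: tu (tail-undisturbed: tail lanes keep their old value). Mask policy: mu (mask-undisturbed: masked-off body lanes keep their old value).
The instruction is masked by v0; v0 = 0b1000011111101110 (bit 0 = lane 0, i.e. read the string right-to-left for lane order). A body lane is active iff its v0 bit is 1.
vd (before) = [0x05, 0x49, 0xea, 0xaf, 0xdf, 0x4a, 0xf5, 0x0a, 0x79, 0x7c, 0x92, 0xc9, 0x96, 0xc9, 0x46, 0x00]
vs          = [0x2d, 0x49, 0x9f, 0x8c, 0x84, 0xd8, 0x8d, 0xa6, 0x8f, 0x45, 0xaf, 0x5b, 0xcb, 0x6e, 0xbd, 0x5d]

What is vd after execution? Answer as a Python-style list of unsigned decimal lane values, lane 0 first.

VLMAX = VLEN×LMUL/SEW = 256×2/32 = 16
vl ← min(11, 16) = 11
[0] mask-off/keep = 0x05
[1] sub(0x49,0x49) = 0x00
[2] sub(0xea,0x9f) = 0x4b
[3] sub(0xaf,0x8c) = 0x23
[4] mask-off/keep = 0xdf
[5] sub(0x4a,0xd8) = 0xffffff72
[6] sub(0xf5,0x8d) = 0x68
[7] sub(0x0a,0xa6) = 0xffffff64
[8] sub(0x79,0x8f) = 0xffffffea
[9] sub(0x7c,0x45) = 0x37
[10] sub(0x92,0xaf) = 0xffffffe3
[11] tail/keep = 0xc9
[12] tail/keep = 0x96
[13] tail/keep = 0xc9
[14] tail/keep = 0x46
[15] tail/keep = 0x00

vd = [5, 0, 75, 35, 223, 4294967154, 104, 4294967140, 4294967274, 55, 4294967267, 201, 150, 201, 70, 0]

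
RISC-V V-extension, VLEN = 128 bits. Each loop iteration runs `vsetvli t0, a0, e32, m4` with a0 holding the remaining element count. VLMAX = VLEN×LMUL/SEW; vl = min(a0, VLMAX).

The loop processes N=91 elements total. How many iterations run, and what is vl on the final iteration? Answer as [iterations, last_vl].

VLMAX = (128 × 4) / 32 = 16 lanes
91 elements at 16/iter → 6 passes, remainder 11 on the last

[iterations, last_vl] = [6, 11]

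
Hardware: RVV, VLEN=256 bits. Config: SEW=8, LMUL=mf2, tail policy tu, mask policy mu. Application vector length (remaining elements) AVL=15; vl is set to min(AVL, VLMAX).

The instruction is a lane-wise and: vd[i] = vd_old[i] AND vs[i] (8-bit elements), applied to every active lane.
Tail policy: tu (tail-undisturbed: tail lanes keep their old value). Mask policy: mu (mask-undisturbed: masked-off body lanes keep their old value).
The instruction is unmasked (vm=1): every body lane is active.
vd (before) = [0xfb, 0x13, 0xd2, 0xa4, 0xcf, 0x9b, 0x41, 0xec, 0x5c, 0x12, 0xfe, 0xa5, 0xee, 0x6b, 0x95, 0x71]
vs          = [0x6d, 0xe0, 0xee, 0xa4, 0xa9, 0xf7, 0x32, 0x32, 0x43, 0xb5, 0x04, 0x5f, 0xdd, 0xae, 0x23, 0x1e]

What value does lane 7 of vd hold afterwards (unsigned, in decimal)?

vd[7] = 32

VLMAX = VLEN×LMUL/SEW = 256×1/2/8 = 16
AVL=15 ≤ VLMAX=16, so vl = 15
lane  0: and(0xfb,0x6d) ⇒ 0x69
lane  1: and(0x13,0xe0) ⇒ 0x00
lane  2: and(0xd2,0xee) ⇒ 0xc2
lane  3: and(0xa4,0xa4) ⇒ 0xa4
lane  4: and(0xcf,0xa9) ⇒ 0x89
lane  5: and(0x9b,0xf7) ⇒ 0x93
lane  6: and(0x41,0x32) ⇒ 0x00
lane  7: and(0xec,0x32) ⇒ 0x20
lane  8: and(0x5c,0x43) ⇒ 0x40
lane  9: and(0x12,0xb5) ⇒ 0x10
lane 10: and(0xfe,0x04) ⇒ 0x04
lane 11: and(0xa5,0x5f) ⇒ 0x05
lane 12: and(0xee,0xdd) ⇒ 0xcc
lane 13: and(0x6b,0xae) ⇒ 0x2a
lane 14: and(0x95,0x23) ⇒ 0x01
lane 15: tail/keep ⇒ 0x71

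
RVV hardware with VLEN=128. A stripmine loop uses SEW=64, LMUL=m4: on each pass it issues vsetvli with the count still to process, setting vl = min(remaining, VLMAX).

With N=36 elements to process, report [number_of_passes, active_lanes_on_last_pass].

[iterations, last_vl] = [5, 4]

VLMAX = VLEN×LMUL/SEW = 128×4/64 = 8
N=36: ⌈36/8⌉ = 5 iters; last vl = 36 − 4×8 = 4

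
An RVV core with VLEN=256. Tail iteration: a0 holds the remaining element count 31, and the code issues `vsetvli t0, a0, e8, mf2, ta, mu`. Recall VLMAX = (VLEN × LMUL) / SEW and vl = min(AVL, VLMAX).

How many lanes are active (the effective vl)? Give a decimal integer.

vl = 16

lanes per group: 256·1/2/8 = 16
vl ← min(31, 16) = 16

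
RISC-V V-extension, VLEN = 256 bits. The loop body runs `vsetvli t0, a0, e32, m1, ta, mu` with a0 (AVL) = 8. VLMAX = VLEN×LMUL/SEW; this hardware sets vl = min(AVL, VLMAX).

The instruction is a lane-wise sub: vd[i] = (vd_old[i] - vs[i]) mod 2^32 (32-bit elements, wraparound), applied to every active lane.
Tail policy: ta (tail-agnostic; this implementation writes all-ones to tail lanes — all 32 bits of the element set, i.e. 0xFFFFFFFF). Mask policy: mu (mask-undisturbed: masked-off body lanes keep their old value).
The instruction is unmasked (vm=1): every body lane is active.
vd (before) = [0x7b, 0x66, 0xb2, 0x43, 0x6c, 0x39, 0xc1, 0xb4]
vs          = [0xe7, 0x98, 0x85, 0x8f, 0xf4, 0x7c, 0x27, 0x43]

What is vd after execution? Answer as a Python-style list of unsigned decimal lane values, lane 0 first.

VLMAX = VLEN×LMUL/SEW = 256×1/32 = 8
AVL=8 ≤ VLMAX=8, so vl = 8
[0] sub(0x7b,0xe7) = 0xffffff94
[1] sub(0x66,0x98) = 0xffffffce
[2] sub(0xb2,0x85) = 0x2d
[3] sub(0x43,0x8f) = 0xffffffb4
[4] sub(0x6c,0xf4) = 0xffffff78
[5] sub(0x39,0x7c) = 0xffffffbd
[6] sub(0xc1,0x27) = 0x9a
[7] sub(0xb4,0x43) = 0x71

vd = [4294967188, 4294967246, 45, 4294967220, 4294967160, 4294967229, 154, 113]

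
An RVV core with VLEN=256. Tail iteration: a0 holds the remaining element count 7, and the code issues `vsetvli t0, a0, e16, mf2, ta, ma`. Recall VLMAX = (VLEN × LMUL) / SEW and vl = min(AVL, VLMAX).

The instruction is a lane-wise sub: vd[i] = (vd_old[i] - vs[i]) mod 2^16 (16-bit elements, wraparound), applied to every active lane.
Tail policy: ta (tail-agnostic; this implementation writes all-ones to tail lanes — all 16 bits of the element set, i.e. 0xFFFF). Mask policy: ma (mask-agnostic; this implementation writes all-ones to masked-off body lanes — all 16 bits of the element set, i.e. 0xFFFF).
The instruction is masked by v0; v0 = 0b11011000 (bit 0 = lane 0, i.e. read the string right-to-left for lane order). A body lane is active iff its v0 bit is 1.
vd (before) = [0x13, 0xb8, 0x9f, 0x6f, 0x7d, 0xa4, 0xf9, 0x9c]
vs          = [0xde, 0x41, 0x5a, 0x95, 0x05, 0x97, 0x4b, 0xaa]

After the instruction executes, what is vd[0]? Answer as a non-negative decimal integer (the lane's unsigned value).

VLMAX = VLEN×LMUL/SEW = 256×1/2/16 = 8
vl ← min(7, 8) = 7
  i=0: mask-off/ones → 65535
  i=1: mask-off/ones → 65535
  i=2: mask-off/ones → 65535
  i=3: sub(0x6f,0x95) → 65498
  i=4: sub(0x7d,0x05) → 120
  i=5: mask-off/ones → 65535
  i=6: sub(0xf9,0x4b) → 174
  i=7: tail/ones → 65535

vd[0] = 65535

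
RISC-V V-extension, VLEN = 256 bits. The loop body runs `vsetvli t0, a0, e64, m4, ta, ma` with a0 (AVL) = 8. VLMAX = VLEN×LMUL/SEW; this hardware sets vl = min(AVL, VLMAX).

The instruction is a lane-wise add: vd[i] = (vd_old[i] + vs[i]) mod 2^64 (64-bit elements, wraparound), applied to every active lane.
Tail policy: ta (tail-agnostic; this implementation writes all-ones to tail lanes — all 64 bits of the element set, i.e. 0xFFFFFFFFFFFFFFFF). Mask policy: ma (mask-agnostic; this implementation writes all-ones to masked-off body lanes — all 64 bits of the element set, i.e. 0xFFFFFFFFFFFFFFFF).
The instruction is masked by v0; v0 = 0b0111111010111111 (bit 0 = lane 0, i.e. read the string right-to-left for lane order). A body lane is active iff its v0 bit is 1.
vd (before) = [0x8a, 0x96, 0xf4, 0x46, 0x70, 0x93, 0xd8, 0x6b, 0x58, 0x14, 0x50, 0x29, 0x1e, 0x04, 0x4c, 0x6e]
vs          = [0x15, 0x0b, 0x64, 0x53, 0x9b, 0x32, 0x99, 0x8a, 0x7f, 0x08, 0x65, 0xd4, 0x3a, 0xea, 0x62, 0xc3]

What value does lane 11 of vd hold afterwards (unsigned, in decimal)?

vd[11] = 18446744073709551615

VLMAX = (256 × 4) / 64 = 16 lanes
vl = min(AVL, VLMAX) = min(8, 16) = 8
[0] add(0x8a,0x15) = 0x9f
[1] add(0x96,0x0b) = 0xa1
[2] add(0xf4,0x64) = 0x158
[3] add(0x46,0x53) = 0x99
[4] add(0x70,0x9b) = 0x10b
[5] add(0x93,0x32) = 0xc5
[6] mask-off/ones = 0xffffffffffffffff
[7] add(0x6b,0x8a) = 0xf5
[8] tail/ones = 0xffffffffffffffff
[9] tail/ones = 0xffffffffffffffff
[10] tail/ones = 0xffffffffffffffff
[11] tail/ones = 0xffffffffffffffff
[12] tail/ones = 0xffffffffffffffff
[13] tail/ones = 0xffffffffffffffff
[14] tail/ones = 0xffffffffffffffff
[15] tail/ones = 0xffffffffffffffff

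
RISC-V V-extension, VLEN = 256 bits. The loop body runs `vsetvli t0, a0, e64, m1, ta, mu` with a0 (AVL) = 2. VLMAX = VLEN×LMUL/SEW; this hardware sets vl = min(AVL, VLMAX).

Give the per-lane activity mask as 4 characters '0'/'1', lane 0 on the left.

VLMAX = (256 × 1) / 64 = 4 lanes
vl ← min(2, 4) = 2
bits (lane 0 leftmost): 1100

predicate = 1100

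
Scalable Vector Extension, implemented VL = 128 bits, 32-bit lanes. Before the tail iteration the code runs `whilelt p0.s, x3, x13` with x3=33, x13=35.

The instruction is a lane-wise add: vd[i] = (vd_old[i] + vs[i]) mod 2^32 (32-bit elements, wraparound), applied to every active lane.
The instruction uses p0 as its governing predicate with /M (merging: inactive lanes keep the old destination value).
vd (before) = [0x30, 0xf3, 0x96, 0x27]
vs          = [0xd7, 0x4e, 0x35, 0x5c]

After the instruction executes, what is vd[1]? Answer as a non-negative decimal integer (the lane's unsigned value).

vd[1] = 321

lane count: 128 div 32 = 4
p0[j] = (33+j < 35); true for j=0..1 → 2 lanes set
lane  0: add(0x30,0xd7) ⇒ 0x107
lane  1: add(0xf3,0x4e) ⇒ 0x141
lane  2: tail/keep ⇒ 0x96
lane  3: tail/keep ⇒ 0x27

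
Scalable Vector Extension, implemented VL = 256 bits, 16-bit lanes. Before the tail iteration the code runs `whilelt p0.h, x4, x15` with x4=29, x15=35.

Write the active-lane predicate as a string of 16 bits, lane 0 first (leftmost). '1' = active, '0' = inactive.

predicate = 1111110000000000

register lanes = 256/16 = 16
p0[j] = (29+j < 35); true for j=0..5 → 6 lanes set
bits (lane 0 leftmost): 1111110000000000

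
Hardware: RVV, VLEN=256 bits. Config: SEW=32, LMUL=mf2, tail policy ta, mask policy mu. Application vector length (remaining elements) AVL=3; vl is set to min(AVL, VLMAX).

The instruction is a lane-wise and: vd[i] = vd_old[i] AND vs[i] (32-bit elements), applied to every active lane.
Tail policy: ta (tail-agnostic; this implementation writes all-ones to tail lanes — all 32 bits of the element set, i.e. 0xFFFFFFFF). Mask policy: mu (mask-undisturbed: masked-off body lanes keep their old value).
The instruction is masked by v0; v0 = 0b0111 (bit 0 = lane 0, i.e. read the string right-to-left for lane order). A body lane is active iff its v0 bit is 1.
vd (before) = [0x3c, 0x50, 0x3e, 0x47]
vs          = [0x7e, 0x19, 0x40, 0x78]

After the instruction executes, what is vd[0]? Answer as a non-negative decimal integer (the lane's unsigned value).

VLMAX = (256 × 1/2) / 32 = 4 lanes
AVL=3 ≤ VLMAX=4, so vl = 3
  i=0: and(0x3c,0x7e) → 60
  i=1: and(0x50,0x19) → 16
  i=2: and(0x3e,0x40) → 0
  i=3: tail/ones → 4294967295

vd[0] = 60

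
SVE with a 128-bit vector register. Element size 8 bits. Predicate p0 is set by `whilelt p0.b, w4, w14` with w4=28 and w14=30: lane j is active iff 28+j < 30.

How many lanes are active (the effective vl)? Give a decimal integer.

register lanes = 128/8 = 16
whilelt: lane j active iff 28+j < 30 → j < 2 → 2 active

vl = 2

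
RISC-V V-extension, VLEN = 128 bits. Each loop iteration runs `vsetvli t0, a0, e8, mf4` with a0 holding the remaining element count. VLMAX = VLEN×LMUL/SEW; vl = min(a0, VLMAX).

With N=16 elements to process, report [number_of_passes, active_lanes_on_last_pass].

lanes per group: 128·1/4/8 = 4
iterations = ceil(16/4) = 4; final-pass vl = 4

[iterations, last_vl] = [4, 4]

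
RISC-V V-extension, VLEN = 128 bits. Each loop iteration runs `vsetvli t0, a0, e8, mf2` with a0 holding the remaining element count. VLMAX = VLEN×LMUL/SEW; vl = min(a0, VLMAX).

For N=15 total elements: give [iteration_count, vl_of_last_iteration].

lanes per group: 128·1/2/8 = 8
N=15: ⌈15/8⌉ = 2 iters; last vl = 15 − 1×8 = 7

[iterations, last_vl] = [2, 7]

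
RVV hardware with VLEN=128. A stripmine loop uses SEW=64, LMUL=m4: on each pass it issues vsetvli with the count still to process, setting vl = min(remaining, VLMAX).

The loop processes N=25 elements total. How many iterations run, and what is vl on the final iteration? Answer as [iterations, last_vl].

[iterations, last_vl] = [4, 1]

lanes per group: 128·4/64 = 8
N=25: ⌈25/8⌉ = 4 iters; last vl = 25 − 3×8 = 1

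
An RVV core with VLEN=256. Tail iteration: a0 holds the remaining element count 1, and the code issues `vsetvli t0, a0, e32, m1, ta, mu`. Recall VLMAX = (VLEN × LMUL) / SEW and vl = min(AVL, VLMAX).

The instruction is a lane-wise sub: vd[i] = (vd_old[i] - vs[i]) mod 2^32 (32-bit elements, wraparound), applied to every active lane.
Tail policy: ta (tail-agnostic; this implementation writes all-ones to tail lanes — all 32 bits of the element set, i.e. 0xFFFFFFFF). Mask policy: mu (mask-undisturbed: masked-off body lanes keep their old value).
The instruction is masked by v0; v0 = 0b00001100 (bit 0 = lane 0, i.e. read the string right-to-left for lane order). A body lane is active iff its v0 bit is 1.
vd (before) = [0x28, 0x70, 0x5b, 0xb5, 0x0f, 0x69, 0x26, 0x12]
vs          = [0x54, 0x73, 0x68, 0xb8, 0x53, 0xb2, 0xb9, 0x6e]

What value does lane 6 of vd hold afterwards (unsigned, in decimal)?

vd[6] = 4294967295

VLMAX = (256 × 1) / 32 = 8 lanes
vl = min(AVL, VLMAX) = min(1, 8) = 1
lane  0: mask-off/keep ⇒ 0x28
lane  1: tail/ones ⇒ 0xffffffff
lane  2: tail/ones ⇒ 0xffffffff
lane  3: tail/ones ⇒ 0xffffffff
lane  4: tail/ones ⇒ 0xffffffff
lane  5: tail/ones ⇒ 0xffffffff
lane  6: tail/ones ⇒ 0xffffffff
lane  7: tail/ones ⇒ 0xffffffff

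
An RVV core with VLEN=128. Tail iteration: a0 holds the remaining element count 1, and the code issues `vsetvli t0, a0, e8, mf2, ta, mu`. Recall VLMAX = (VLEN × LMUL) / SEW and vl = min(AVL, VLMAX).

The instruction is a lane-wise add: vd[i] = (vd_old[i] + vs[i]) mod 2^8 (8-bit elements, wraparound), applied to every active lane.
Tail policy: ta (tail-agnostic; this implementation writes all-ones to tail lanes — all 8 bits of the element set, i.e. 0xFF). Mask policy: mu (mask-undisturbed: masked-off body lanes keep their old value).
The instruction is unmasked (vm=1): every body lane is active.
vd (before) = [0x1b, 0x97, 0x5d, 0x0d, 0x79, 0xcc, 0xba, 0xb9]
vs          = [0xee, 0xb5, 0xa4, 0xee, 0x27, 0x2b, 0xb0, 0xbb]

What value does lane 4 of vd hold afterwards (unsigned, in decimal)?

vd[4] = 255

VLMAX = (128 × 1/2) / 8 = 8 lanes
AVL=1 ≤ VLMAX=8, so vl = 1
[0] add(0x1b,0xee) = 0x09
[1] tail/ones = 0xff
[2] tail/ones = 0xff
[3] tail/ones = 0xff
[4] tail/ones = 0xff
[5] tail/ones = 0xff
[6] tail/ones = 0xff
[7] tail/ones = 0xff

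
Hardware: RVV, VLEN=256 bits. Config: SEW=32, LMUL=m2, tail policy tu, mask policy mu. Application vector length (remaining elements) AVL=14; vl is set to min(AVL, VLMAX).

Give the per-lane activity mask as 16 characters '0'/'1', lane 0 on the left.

VLMAX = (256 × 2) / 32 = 16 lanes
vl = min(AVL, VLMAX) = min(14, 16) = 14
bits (lane 0 leftmost): 1111111111111100

predicate = 1111111111111100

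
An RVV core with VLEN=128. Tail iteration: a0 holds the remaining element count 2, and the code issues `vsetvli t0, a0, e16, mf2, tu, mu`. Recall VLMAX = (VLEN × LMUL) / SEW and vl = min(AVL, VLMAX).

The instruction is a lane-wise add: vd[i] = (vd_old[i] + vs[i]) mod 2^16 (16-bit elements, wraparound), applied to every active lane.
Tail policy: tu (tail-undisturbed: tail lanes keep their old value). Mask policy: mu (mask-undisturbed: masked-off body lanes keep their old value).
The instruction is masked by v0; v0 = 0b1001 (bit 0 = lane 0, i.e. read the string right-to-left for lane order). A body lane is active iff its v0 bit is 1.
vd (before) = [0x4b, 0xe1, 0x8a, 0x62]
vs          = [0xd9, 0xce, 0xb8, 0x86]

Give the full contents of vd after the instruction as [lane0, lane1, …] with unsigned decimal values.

vd = [292, 225, 138, 98]

VLMAX = (128 × 1/2) / 16 = 4 lanes
vl = min(AVL, VLMAX) = min(2, 4) = 2
lane  0: add(0x4b,0xd9) ⇒ 0x124
lane  1: mask-off/keep ⇒ 0xe1
lane  2: tail/keep ⇒ 0x8a
lane  3: tail/keep ⇒ 0x62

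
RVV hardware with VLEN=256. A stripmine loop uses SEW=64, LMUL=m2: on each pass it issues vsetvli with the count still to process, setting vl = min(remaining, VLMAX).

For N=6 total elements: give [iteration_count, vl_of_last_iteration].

[iterations, last_vl] = [1, 6]

VLMAX = (256 × 2) / 64 = 8 lanes
iterations = ceil(6/8) = 1; final-pass vl = 6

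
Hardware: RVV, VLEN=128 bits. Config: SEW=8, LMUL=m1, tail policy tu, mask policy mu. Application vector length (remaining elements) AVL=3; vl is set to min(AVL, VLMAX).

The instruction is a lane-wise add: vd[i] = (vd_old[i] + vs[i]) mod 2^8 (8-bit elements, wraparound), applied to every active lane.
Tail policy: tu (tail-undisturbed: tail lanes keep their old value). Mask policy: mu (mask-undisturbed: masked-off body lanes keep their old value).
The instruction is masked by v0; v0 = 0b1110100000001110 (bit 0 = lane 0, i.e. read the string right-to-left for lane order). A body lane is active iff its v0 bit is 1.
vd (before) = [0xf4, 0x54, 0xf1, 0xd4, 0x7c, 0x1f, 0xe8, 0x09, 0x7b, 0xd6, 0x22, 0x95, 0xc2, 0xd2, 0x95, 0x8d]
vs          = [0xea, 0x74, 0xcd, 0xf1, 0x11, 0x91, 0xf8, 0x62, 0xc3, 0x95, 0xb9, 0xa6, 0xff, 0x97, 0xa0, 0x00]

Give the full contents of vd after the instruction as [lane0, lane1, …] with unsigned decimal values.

vd = [244, 200, 190, 212, 124, 31, 232, 9, 123, 214, 34, 149, 194, 210, 149, 141]

VLMAX = VLEN×LMUL/SEW = 128×1/8 = 16
vl ← min(3, 16) = 3
lane  0: mask-off/keep ⇒ 0xf4
lane  1: add(0x54,0x74) ⇒ 0xc8
lane  2: add(0xf1,0xcd) ⇒ 0xbe
lane  3: tail/keep ⇒ 0xd4
lane  4: tail/keep ⇒ 0x7c
lane  5: tail/keep ⇒ 0x1f
lane  6: tail/keep ⇒ 0xe8
lane  7: tail/keep ⇒ 0x09
lane  8: tail/keep ⇒ 0x7b
lane  9: tail/keep ⇒ 0xd6
lane 10: tail/keep ⇒ 0x22
lane 11: tail/keep ⇒ 0x95
lane 12: tail/keep ⇒ 0xc2
lane 13: tail/keep ⇒ 0xd2
lane 14: tail/keep ⇒ 0x95
lane 15: tail/keep ⇒ 0x8d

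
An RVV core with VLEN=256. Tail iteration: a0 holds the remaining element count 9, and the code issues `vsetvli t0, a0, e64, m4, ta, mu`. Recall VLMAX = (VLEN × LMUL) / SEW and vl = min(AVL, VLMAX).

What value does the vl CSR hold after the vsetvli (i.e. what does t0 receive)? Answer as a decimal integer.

vl = 9

lanes per group: 256·4/64 = 16
vl = min(AVL, VLMAX) = min(9, 16) = 9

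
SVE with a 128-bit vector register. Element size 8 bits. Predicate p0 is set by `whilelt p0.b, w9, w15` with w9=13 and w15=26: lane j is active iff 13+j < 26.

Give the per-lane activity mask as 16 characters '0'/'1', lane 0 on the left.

128-bit reg / 8-bit elem → 16 lanes
active while 13+j < 26, i.e. j ∈ [0,13) capped at 16 ⇒ 13
bits (lane 0 leftmost): 1111111111111000

predicate = 1111111111111000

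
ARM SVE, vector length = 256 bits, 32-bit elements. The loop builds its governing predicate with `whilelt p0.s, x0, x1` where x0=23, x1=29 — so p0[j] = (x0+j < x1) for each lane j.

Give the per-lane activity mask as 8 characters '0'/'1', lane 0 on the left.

predicate = 11111100

256-bit reg / 32-bit elem → 8 lanes
p0[j] = (23+j < 29); true for j=0..5 → 6 lanes set
bits (lane 0 leftmost): 11111100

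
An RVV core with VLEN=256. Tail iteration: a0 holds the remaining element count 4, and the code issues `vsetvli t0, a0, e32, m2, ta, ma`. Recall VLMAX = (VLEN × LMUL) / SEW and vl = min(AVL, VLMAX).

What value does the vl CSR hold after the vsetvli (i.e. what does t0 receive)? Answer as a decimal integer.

vl = 4

VLMAX = (256 × 2) / 32 = 16 lanes
vl = min(AVL, VLMAX) = min(4, 16) = 4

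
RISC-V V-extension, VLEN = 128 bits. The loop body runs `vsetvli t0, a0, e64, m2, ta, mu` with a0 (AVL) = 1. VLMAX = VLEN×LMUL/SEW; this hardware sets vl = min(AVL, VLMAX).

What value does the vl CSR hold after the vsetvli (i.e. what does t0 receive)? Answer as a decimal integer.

lanes per group: 128·2/64 = 4
vl ← min(1, 4) = 1

vl = 1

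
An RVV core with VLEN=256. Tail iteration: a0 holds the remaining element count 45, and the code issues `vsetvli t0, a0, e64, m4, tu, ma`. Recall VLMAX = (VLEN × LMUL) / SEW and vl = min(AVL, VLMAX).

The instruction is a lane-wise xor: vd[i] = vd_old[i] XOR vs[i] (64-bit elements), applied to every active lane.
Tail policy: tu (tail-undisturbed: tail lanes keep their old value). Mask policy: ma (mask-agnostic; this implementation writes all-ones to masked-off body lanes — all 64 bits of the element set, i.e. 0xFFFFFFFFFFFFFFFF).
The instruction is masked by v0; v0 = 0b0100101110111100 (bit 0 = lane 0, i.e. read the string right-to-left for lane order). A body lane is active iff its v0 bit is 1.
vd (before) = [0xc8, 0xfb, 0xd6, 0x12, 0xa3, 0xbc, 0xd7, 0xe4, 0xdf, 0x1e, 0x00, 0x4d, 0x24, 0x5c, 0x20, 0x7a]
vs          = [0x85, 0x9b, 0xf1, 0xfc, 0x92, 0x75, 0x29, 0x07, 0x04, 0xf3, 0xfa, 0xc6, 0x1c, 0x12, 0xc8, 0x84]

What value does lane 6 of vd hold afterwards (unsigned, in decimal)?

vd[6] = 18446744073709551615

VLMAX = (256 × 4) / 64 = 16 lanes
vl = min(AVL, VLMAX) = min(45, 16) = 16
[0] mask-off/ones = 0xffffffffffffffff
[1] mask-off/ones = 0xffffffffffffffff
[2] xor(0xd6,0xf1) = 0x27
[3] xor(0x12,0xfc) = 0xee
[4] xor(0xa3,0x92) = 0x31
[5] xor(0xbc,0x75) = 0xc9
[6] mask-off/ones = 0xffffffffffffffff
[7] xor(0xe4,0x07) = 0xe3
[8] xor(0xdf,0x04) = 0xdb
[9] xor(0x1e,0xf3) = 0xed
[10] mask-off/ones = 0xffffffffffffffff
[11] xor(0x4d,0xc6) = 0x8b
[12] mask-off/ones = 0xffffffffffffffff
[13] mask-off/ones = 0xffffffffffffffff
[14] xor(0x20,0xc8) = 0xe8
[15] mask-off/ones = 0xffffffffffffffff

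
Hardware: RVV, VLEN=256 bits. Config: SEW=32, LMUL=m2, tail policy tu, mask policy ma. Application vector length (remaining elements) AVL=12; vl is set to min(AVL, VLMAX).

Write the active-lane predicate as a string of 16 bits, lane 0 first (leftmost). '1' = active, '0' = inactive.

predicate = 1111111111110000

lanes per group: 256·2/32 = 16
vl ← min(12, 16) = 12
bits (lane 0 leftmost): 1111111111110000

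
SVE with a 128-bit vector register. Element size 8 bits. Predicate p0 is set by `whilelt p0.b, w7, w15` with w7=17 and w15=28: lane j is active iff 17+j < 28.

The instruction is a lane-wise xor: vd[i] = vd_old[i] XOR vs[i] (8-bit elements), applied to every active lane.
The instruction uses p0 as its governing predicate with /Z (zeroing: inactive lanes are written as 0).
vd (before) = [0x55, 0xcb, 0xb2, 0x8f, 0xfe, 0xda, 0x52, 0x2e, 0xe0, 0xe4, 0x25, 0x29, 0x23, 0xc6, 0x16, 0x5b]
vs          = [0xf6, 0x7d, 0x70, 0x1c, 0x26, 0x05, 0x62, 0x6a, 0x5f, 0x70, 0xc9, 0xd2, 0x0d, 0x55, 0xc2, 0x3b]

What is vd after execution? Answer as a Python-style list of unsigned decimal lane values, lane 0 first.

128-bit reg / 8-bit elem → 16 lanes
whilelt: lane j active iff 17+j < 28 → j < 11 → 11 active
lane  0: xor(0x55,0xf6) ⇒ 0xa3
lane  1: xor(0xcb,0x7d) ⇒ 0xb6
lane  2: xor(0xb2,0x70) ⇒ 0xc2
lane  3: xor(0x8f,0x1c) ⇒ 0x93
lane  4: xor(0xfe,0x26) ⇒ 0xd8
lane  5: xor(0xda,0x05) ⇒ 0xdf
lane  6: xor(0x52,0x62) ⇒ 0x30
lane  7: xor(0x2e,0x6a) ⇒ 0x44
lane  8: xor(0xe0,0x5f) ⇒ 0xbf
lane  9: xor(0xe4,0x70) ⇒ 0x94
lane 10: xor(0x25,0xc9) ⇒ 0xec
lane 11: tail/zero ⇒ 0x00
lane 12: tail/zero ⇒ 0x00
lane 13: tail/zero ⇒ 0x00
lane 14: tail/zero ⇒ 0x00
lane 15: tail/zero ⇒ 0x00

vd = [163, 182, 194, 147, 216, 223, 48, 68, 191, 148, 236, 0, 0, 0, 0, 0]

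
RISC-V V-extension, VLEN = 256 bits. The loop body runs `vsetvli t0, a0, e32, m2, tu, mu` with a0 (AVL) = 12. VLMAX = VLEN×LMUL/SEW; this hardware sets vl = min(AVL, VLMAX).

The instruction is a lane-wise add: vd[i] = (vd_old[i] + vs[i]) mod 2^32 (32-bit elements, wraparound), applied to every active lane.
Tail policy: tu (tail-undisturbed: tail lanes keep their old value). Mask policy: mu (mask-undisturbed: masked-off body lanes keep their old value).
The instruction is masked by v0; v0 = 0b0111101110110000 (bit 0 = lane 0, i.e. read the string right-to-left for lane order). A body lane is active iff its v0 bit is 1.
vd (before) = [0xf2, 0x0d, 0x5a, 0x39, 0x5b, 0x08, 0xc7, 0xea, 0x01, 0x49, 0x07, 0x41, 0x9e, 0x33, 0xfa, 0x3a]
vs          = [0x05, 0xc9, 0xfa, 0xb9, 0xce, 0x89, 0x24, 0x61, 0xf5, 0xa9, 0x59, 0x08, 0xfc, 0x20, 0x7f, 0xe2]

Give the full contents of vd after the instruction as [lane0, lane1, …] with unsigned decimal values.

vd = [242, 13, 90, 57, 297, 145, 199, 331, 246, 242, 7, 73, 158, 51, 250, 58]

lanes per group: 256·2/32 = 16
vl ← min(12, 16) = 12
  i=0: mask-off/keep → 242
  i=1: mask-off/keep → 13
  i=2: mask-off/keep → 90
  i=3: mask-off/keep → 57
  i=4: add(0x5b,0xce) → 297
  i=5: add(0x08,0x89) → 145
  i=6: mask-off/keep → 199
  i=7: add(0xea,0x61) → 331
  i=8: add(0x01,0xf5) → 246
  i=9: add(0x49,0xa9) → 242
  i=10: mask-off/keep → 7
  i=11: add(0x41,0x08) → 73
  i=12: tail/keep → 158
  i=13: tail/keep → 51
  i=14: tail/keep → 250
  i=15: tail/keep → 58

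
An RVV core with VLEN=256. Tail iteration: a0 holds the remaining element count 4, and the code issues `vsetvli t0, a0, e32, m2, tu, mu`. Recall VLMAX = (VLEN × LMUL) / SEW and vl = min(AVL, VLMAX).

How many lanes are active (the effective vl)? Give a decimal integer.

vl = 4

lanes per group: 256·2/32 = 16
AVL=4 ≤ VLMAX=16, so vl = 4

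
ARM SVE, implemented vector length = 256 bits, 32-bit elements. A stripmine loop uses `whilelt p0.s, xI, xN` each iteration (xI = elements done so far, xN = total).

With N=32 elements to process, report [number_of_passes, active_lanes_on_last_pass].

[iterations, last_vl] = [4, 8]

lane count: 256 div 32 = 8
N=32: ⌈32/8⌉ = 4 iters; last vl = 32 − 3×8 = 8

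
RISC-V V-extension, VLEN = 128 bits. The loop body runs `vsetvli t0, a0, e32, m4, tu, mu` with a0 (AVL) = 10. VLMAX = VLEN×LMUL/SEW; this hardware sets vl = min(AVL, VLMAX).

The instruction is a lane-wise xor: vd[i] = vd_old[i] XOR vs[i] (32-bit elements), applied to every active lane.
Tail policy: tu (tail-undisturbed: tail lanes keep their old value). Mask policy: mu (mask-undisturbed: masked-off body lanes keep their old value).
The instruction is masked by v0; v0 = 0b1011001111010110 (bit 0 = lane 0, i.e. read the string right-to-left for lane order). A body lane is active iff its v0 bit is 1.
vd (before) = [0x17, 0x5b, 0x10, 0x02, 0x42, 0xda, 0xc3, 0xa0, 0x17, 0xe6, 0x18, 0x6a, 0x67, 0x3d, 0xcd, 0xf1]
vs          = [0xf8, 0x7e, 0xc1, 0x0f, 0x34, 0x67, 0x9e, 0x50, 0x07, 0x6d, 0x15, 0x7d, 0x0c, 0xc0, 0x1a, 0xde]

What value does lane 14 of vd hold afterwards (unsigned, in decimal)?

VLMAX = (128 × 4) / 32 = 16 lanes
AVL=10 ≤ VLMAX=16, so vl = 10
vd[0] mask-off/keep -> 0x17
vd[1] xor(0x5b,0x7e) -> 0x25
vd[2] xor(0x10,0xc1) -> 0xd1
vd[3] mask-off/keep -> 0x02
vd[4] xor(0x42,0x34) -> 0x76
vd[5] mask-off/keep -> 0xda
vd[6] xor(0xc3,0x9e) -> 0x5d
vd[7] xor(0xa0,0x50) -> 0xf0
vd[8] xor(0x17,0x07) -> 0x10
vd[9] xor(0xe6,0x6d) -> 0x8b
vd[10] tail/keep -> 0x18
vd[11] tail/keep -> 0x6a
vd[12] tail/keep -> 0x67
vd[13] tail/keep -> 0x3d
vd[14] tail/keep -> 0xcd
vd[15] tail/keep -> 0xf1

vd[14] = 205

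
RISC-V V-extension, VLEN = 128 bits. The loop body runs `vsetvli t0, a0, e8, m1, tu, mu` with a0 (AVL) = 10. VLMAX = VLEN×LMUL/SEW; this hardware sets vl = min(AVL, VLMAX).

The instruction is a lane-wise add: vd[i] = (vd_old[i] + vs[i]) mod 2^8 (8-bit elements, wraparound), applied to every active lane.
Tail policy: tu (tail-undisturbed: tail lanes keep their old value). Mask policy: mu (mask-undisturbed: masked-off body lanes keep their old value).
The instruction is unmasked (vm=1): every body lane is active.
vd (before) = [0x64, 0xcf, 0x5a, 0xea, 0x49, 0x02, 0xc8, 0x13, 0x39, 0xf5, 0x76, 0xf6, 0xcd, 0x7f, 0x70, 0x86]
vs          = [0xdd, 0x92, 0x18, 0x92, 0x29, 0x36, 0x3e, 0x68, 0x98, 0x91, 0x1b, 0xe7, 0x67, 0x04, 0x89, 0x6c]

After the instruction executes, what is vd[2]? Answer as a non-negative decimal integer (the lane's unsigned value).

VLMAX = VLEN×LMUL/SEW = 128×1/8 = 16
vl = min(AVL, VLMAX) = min(10, 16) = 10
vd[0] add(0x64,0xdd) -> 0x41
vd[1] add(0xcf,0x92) -> 0x61
vd[2] add(0x5a,0x18) -> 0x72
vd[3] add(0xea,0x92) -> 0x7c
vd[4] add(0x49,0x29) -> 0x72
vd[5] add(0x02,0x36) -> 0x38
vd[6] add(0xc8,0x3e) -> 0x06
vd[7] add(0x13,0x68) -> 0x7b
vd[8] add(0x39,0x98) -> 0xd1
vd[9] add(0xf5,0x91) -> 0x86
vd[10] tail/keep -> 0x76
vd[11] tail/keep -> 0xf6
vd[12] tail/keep -> 0xcd
vd[13] tail/keep -> 0x7f
vd[14] tail/keep -> 0x70
vd[15] tail/keep -> 0x86

vd[2] = 114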